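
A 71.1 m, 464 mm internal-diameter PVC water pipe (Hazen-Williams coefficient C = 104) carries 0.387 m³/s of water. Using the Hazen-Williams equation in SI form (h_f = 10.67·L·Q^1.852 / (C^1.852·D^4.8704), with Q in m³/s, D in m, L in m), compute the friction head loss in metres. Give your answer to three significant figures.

h_f = 10.67·71.1·0.387^1.852 / (104^1.852·0.464^4.8704) = 1.012 m

h_f ≈ 1.01 m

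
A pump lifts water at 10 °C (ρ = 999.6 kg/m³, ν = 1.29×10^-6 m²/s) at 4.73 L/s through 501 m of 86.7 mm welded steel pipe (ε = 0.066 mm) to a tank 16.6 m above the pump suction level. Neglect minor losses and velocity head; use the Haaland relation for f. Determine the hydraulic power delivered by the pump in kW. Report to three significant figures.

P_hyd ≈ 0.970 kW

V = 4Q/(πD²) = 0.8012 m/s; Re = 5.38×10^4; ε/D = 7.61×10^-4; f = 0.02279
h_f = f(L/D)V²/2g = 4.309 m
Total head H = z + h_f = 16.6 + 4.309 = 20.91 m
P_hyd = ρgQH = 999.6·9.81·0.00473·20.91 = 0.9698 kW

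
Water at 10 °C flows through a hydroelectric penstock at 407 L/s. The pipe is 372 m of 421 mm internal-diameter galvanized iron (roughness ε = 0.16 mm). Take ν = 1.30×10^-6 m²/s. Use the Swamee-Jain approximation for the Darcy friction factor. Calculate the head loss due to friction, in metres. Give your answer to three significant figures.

h_f ≈ 6.34 m

V = 4Q/(πD²) = 4·0.407/(π·0.421²) = 2.924 m/s
Re = VD/ν = 2.924·0.421/1.30×10^-6 = 9.47×10^5 → turbulent
ε/D = 0.16/421 = 3.80×10^-4
Swamee-Jain: f = 0.01646
h_f = f(L/D)V²/(2g) = 0.01646·(372/0.421)·2.924²/(2·9.81) = 6.337 m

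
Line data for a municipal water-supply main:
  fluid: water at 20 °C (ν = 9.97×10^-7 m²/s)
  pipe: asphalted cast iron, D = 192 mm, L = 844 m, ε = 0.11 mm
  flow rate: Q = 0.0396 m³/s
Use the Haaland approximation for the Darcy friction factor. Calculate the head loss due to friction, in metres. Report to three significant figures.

h_f ≈ 7.81 m

V = 4Q/(πD²) = 4·0.0396/(π·0.192²) = 1.368 m/s
Re = VD/ν = 1.368·0.192/9.97×10^-7 = 2.63×10^5 → turbulent
ε/D = 0.11/192 = 5.73×10^-4
Haaland: f = 0.01864
h_f = f(L/D)V²/(2g) = 0.01864·(844/0.192)·1.368²/(2·9.81) = 7.811 m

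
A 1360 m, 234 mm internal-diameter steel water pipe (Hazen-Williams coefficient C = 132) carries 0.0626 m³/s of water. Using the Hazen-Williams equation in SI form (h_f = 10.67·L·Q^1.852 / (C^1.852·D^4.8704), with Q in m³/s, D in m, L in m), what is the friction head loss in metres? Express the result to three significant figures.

h_f ≈ 12.0 m

h_f = 10.67·1360·0.0626^1.852 / (132^1.852·0.234^4.8704) = 11.96 m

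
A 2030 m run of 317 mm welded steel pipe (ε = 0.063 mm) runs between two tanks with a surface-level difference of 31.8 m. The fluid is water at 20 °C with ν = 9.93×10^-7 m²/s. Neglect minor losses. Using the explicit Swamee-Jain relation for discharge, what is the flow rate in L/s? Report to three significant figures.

Swamee-Jain (Type II): Q = -0.965·√(gD⁵h_f/L)·ln[ε/(3.7D) + √(3.17ν²L/(gD³h_f))]
√(gD⁵h_f/L) = √(9.81·0.317⁵·31.8/2030) = 0.02218
ε/(3.7D) = 5.37×10^-5; √(3.17ν²L/(gD³h_f)) = 2.53×10^-5
Q = -0.965·0.02218·ln(7.898×10^-5) = 0.2022 m³/s
Check: V = 2.56 m/s, Re = 8.18×10^5, f = 0.01494, h_f = 32.0 m ≈ 31.8 m ✓

Q ≈ 202 L/s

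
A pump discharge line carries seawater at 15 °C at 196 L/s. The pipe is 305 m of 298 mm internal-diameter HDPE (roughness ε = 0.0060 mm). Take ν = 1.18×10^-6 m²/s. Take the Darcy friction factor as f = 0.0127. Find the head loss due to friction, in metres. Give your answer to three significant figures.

V = 4Q/(πD²) = 4·0.196/(π·0.298²) = 2.810 m/s
h_f = f(L/D)V²/(2g) = 0.01270·(305/0.298)·2.810²/(2·9.81) = 5.232 m

h_f ≈ 5.23 m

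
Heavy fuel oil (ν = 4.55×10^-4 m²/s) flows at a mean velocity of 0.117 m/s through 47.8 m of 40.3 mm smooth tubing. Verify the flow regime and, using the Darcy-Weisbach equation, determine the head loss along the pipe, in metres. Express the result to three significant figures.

Re = VD/ν = 0.117·0.04030/4.55×10^-4 = 10.4 → laminar (Re < 2300)
f = 64/Re = 6.176
h_f = f(L/D)V²/(2g) = 6.176·(47.8/0.04030)·0.117²/(2·9.81) = 5.111 m

h_f ≈ 5.11 m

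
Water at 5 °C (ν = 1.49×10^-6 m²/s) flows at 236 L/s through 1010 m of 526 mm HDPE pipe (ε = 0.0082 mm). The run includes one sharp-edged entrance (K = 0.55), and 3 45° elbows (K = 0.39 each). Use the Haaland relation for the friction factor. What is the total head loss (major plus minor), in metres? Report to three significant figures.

V = 4Q/(πD²) = 1.086 m/s; V²/2g = 0.06012 m
Re = 3.83×10^5, ε/D = 1.56×10^-5 → f = 0.01386 (Haaland)
Major: h_f = f(L/D)·V²/2g = 0.01386·1920·0.06012 = 1.600 m
Minor: ΣK = 1.72; h_m = ΣK·V²/2g = 0.1034 m
Total H_L = 1.600 + 0.1034 = 1.703 m

H_L ≈ 1.70 m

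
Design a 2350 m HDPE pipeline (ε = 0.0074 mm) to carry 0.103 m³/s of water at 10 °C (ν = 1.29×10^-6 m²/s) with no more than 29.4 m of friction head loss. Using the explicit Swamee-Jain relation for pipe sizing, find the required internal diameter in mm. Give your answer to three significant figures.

Swamee-Jain (Type III): D = 0.66·[ε^1.25·(LQ²/(gh_f))^4.75 + ν·Q^9.4·(L/(gh_f))^5.2]^0.04
LQ²/(gh_f) = 0.08644; L/(gh_f) = 8.148
Term 1 = ε^1.25·(…)^4.75 = 3.44×10^-12; Term 2 = ν·Q^9.4·(…)^5.2 = 3.70×10^-11
D = 0.66·(3.44×10^-12 + 3.70×10^-11)^0.04 = 0.2534 m = 253 mm
Check: V = 2.04 m/s, Re = 4.01×10^5, f = 0.01402, h_f = 27.6 m ≈ 29.4 m ✓

D ≈ 253 mm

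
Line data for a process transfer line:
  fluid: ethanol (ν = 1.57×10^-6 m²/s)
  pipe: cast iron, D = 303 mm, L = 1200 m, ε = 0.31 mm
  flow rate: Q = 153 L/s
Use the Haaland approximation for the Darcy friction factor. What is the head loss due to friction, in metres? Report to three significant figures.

h_f ≈ 18.5 m

V = 4Q/(πD²) = 4·0.153/(π·0.303²) = 2.122 m/s
Re = VD/ν = 2.122·0.303/1.57×10^-6 = 4.10×10^5 → turbulent
ε/D = 0.31/303 = 0.00102
Haaland: f = 0.02041
h_f = f(L/D)V²/(2g) = 0.02041·(1200/0.303)·2.122²/(2·9.81) = 18.55 m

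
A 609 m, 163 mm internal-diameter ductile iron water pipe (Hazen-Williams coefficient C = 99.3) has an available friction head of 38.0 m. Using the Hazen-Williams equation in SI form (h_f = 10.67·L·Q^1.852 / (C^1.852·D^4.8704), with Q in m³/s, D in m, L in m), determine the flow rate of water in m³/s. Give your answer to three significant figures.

Q ≈ 0.0524 m³/s

Rearranging: Q = [h_f·C^1.852·D^4.8704 / (10.67·L)]^(1/1.852)
Q = [38.0·99.3^1.852·0.163^4.8704 / (10.67·609)]^0.540 = 0.05241 m³/s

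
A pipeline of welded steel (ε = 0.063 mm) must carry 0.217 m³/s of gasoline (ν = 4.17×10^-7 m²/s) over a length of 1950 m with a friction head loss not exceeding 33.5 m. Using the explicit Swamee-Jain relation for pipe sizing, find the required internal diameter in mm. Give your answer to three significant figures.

Swamee-Jain (Type III): D = 0.66·[ε^1.25·(LQ²/(gh_f))^4.75 + ν·Q^9.4·(L/(gh_f))^5.2]^0.04
LQ²/(gh_f) = 0.2794; L/(gh_f) = 5.934
Term 1 = ε^1.25·(…)^4.75 = 1.31×10^-8; Term 2 = ν·Q^9.4·(…)^5.2 = 2.54×10^-9
D = 0.66·(1.31×10^-8 + 2.54×10^-9)^0.04 = 0.3216 m = 322 mm
Check: V = 2.67 m/s, Re = 2.06×10^6, f = 0.01425, h_f = 31.4 m ≈ 33.5 m ✓

D ≈ 322 mm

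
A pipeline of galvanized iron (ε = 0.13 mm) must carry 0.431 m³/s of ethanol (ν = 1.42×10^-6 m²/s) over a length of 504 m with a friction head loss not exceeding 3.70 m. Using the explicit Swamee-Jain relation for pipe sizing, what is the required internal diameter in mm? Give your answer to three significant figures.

D ≈ 511 mm

Swamee-Jain (Type III): D = 0.66·[ε^1.25·(LQ²/(gh_f))^4.75 + ν·Q^9.4·(L/(gh_f))^5.2]^0.04
LQ²/(gh_f) = 2.579; L/(gh_f) = 13.89
Term 1 = ε^1.25·(…)^4.75 = 0.00125; Term 2 = ν·Q^9.4·(…)^5.2 = 4.55×10^-4
D = 0.66·(0.00125 + 4.55×10^-4)^0.04 = 0.5115 m = 511 mm
Check: V = 2.10 m/s, Re = 7.56×10^5, f = 0.01556, h_f = 3.44 m ≈ 3.70 m ✓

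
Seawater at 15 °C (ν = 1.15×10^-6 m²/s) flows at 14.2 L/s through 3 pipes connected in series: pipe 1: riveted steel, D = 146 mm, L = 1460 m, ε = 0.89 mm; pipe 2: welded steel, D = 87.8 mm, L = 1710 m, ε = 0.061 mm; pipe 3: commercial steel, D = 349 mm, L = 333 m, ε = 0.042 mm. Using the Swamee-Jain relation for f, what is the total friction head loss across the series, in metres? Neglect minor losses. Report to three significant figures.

H ≈ 122 m

Pipe 1: V = 0.8482 m/s, Re = 1.08×10^5, ε/D = 0.00610, f = 0.03329, h_1 = f(L/D)V²/2g = 12.21 m
Pipe 2: V = 2.345 m/s, Re = 1.79×10^5, ε/D = 6.95×10^-4, f = 0.02006, h_2 = f(L/D)V²/2g = 109.6 m
Pipe 3: V = 0.1484 m/s, Re = 4.50×10^4, ε/D = 1.20×10^-4, f = 0.02172, h_3 = f(L/D)V²/2g = 0.02327 m
Series → Q common, losses add: H = Σh = 121.8 m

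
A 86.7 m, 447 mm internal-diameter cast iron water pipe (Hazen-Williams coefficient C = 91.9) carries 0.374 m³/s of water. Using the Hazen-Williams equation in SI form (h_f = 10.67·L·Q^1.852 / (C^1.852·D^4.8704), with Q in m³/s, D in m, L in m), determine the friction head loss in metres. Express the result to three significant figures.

h_f = 10.67·86.7·0.374^1.852 / (91.9^1.852·0.447^4.8704) = 1.747 m

h_f ≈ 1.75 m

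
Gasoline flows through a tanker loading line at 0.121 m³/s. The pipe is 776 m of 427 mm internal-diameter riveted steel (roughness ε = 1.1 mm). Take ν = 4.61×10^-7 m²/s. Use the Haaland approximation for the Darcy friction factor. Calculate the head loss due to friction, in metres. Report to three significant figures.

h_f ≈ 1.67 m

V = 4Q/(πD²) = 4·0.121/(π·0.427²) = 0.8450 m/s
Re = VD/ν = 0.8450·0.427/4.61×10^-7 = 7.83×10^5 → turbulent
ε/D = 1.1/427 = 0.00258
Haaland: f = 0.02530
h_f = f(L/D)V²/(2g) = 0.02530·(776/0.427)·0.8450²/(2·9.81) = 1.673 m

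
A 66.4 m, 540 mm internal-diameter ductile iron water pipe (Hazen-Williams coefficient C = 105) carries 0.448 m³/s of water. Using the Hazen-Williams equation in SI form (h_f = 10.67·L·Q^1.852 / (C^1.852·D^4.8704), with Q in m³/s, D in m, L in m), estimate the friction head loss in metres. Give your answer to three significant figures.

h_f = 10.67·66.4·0.448^1.852 / (105^1.852·0.540^4.8704) = 0.5816 m

h_f ≈ 0.582 m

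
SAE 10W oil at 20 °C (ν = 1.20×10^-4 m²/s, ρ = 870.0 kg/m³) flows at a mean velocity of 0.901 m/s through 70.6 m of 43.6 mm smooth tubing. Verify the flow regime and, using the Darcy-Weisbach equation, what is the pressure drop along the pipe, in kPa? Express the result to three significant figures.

Re = VD/ν = 0.901·0.04360/1.20×10^-4 = 327 → laminar (Re < 2300)
f = 64/Re = 0.1955
h_f = f(L/D)V²/(2g) = 0.1955·(70.6/0.04360)·0.901²/(2·9.81) = 13.10 m
Δp = ρg·h_f = 870.0·9.81·13.10 = 111.8 kPa

Δp ≈ 112 kPa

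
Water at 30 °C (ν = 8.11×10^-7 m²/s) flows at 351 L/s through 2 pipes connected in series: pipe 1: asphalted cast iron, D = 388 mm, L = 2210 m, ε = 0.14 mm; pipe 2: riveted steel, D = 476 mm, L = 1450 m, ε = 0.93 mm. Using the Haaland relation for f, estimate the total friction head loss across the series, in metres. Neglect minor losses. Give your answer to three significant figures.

H ≈ 55.0 m

Pipe 1: V = 2.969 m/s, Re = 1.42×10^6, ε/D = 3.61×10^-4, f = 0.01597, h_1 = f(L/D)V²/2g = 40.86 m
Pipe 2: V = 1.972 m/s, Re = 1.16×10^6, ε/D = 0.00195, f = 0.02347, h_2 = f(L/D)V²/2g = 14.17 m
Series → Q common, losses add: H = Σh = 55.03 m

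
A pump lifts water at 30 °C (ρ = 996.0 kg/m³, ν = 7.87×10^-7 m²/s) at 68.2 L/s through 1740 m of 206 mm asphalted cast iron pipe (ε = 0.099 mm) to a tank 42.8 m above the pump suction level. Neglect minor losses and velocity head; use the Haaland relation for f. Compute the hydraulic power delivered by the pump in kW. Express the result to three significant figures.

V = 4Q/(πD²) = 2.046 m/s; Re = 5.36×10^5; ε/D = 4.81×10^-4; f = 0.01740
h_f = f(L/D)V²/2g = 31.36 m
Total head H = z + h_f = 42.8 + 31.36 = 74.16 m
P_hyd = ρgQH = 996.0·9.81·0.0682·74.16 = 49.42 kW

P_hyd ≈ 49.4 kW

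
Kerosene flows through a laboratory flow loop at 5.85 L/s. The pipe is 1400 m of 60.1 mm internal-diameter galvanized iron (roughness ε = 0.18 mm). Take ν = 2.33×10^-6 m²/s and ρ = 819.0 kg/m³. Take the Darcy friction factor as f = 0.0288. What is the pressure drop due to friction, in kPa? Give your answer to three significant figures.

V = 4Q/(πD²) = 4·0.00585/(π·0.0601²) = 2.062 m/s
h_f = f(L/D)V²/(2g) = 0.02880·(1400/0.0601)·2.062²/(2·9.81) = 145.4 m
Δp = ρg·h_f = 819.0·9.81·145.4 = 1168 kPa

Δp ≈ 1170 kPa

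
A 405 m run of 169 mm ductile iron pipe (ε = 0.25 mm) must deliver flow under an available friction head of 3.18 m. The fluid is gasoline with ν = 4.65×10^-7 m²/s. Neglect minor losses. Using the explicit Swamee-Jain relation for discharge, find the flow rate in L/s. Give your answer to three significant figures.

Swamee-Jain (Type II): Q = -0.965·√(gD⁵h_f/L)·ln[ε/(3.7D) + √(3.17ν²L/(gD³h_f))]
√(gD⁵h_f/L) = √(9.81·0.169⁵·3.18/405) = 0.003259
ε/(3.7D) = 4.00×10^-4; √(3.17ν²L/(gD³h_f)) = 4.29×10^-5
Q = -0.965·0.003259·ln(4.427×10^-4) = 0.02428 m³/s
Check: V = 1.08 m/s, Re = 3.93×10^5, f = 0.02235, h_f = 3.20 m ≈ 3.18 m ✓

Q ≈ 24.3 L/s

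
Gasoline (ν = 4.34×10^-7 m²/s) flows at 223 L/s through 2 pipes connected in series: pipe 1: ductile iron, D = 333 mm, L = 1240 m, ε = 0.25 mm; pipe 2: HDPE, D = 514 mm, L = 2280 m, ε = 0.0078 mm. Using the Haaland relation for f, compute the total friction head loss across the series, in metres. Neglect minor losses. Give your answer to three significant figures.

Pipe 1: V = 2.561 m/s, Re = 1.96×10^6, ε/D = 7.51×10^-4, f = 0.01854, h_1 = f(L/D)V²/2g = 23.07 m
Pipe 2: V = 1.075 m/s, Re = 1.27×10^6, ε/D = 1.52×10^-5, f = 0.01146, h_2 = f(L/D)V²/2g = 2.993 m
Series → Q common, losses add: H = Σh = 26.06 m

H ≈ 26.1 m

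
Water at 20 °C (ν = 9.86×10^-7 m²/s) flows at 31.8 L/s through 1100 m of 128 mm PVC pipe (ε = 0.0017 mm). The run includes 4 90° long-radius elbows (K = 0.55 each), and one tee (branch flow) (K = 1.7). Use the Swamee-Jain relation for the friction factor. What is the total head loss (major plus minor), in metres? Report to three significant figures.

V = 4Q/(πD²) = 2.471 m/s; V²/2g = 0.3113 m
Re = 3.21×10^5, ε/D = 1.33×10^-5 → f = 0.01436 (Swamee-Jain)
Major: h_f = f(L/D)·V²/2g = 0.01436·8594·0.3113 = 38.41 m
Minor: ΣK = 3.90; h_m = ΣK·V²/2g = 1.214 m
Total H_L = 38.41 + 1.214 = 39.62 m

H_L ≈ 39.6 m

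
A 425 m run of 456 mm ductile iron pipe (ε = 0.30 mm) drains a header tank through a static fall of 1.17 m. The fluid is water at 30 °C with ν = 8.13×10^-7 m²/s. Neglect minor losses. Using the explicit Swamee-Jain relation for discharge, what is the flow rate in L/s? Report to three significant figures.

Q ≈ 189 L/s

Swamee-Jain (Type II): Q = -0.965·√(gD⁵h_f/L)·ln[ε/(3.7D) + √(3.17ν²L/(gD³h_f))]
√(gD⁵h_f/L) = √(9.81·0.456⁵·1.17/425) = 0.02308
ε/(3.7D) = 1.78×10^-4; √(3.17ν²L/(gD³h_f)) = 2.86×10^-5
Q = -0.965·0.02308·ln(2.064×10^-4) = 0.1890 m³/s
Check: V = 1.16 m/s, Re = 6.49×10^5, f = 0.01851, h_f = 1.18 m ≈ 1.17 m ✓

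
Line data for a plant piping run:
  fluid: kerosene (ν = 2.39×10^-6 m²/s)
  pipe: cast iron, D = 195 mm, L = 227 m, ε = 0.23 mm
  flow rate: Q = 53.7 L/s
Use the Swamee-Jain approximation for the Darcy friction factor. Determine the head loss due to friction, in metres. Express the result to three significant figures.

h_f ≈ 4.28 m

V = 4Q/(πD²) = 4·0.0537/(π·0.195²) = 1.798 m/s
Re = VD/ν = 1.798·0.195/2.39×10^-6 = 1.47×10^5 → turbulent
ε/D = 0.23/195 = 0.00118
Swamee-Jain: f = 0.02229
h_f = f(L/D)V²/(2g) = 0.02229·(227/0.195)·1.798²/(2·9.81) = 4.275 m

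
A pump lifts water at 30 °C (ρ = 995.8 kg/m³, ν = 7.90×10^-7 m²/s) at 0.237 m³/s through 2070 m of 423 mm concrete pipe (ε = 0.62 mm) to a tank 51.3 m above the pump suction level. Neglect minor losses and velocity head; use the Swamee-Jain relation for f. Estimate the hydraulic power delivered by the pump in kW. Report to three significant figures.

V = 4Q/(πD²) = 1.686 m/s; Re = 9.03×10^5; ε/D = 0.00147; f = 0.02194
h_f = f(L/D)V²/2g = 15.56 m
Total head H = z + h_f = 51.3 + 15.56 = 66.86 m
P_hyd = ρgQH = 995.8·9.81·0.237·66.86 = 154.8 kW

P_hyd ≈ 155 kW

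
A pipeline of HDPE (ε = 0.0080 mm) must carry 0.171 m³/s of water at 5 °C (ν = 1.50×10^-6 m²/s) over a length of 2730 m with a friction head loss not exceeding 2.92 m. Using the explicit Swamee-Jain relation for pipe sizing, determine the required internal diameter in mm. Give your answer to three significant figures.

Swamee-Jain (Type III): D = 0.66·[ε^1.25·(LQ²/(gh_f))^4.75 + ν·Q^9.4·(L/(gh_f))^5.2]^0.04
LQ²/(gh_f) = 2.787; L/(gh_f) = 95.30
Term 1 = ε^1.25·(…)^4.75 = 5.53×10^-5; Term 2 = ν·Q^9.4·(…)^5.2 = 0.00181
D = 0.66·(5.53×10^-5 + 0.00181)^0.04 = 0.5133 m = 513 mm
Check: V = 0.826 m/s, Re = 2.83×10^5, f = 0.01471, h_f = 2.72 m ≈ 2.92 m ✓

D ≈ 513 mm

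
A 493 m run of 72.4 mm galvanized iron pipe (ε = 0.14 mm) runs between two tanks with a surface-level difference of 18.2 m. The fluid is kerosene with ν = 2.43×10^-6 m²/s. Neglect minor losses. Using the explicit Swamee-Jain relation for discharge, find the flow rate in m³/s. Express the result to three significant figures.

Q ≈ 0.00575 m³/s

Swamee-Jain (Type II): Q = -0.965·√(gD⁵h_f/L)·ln[ε/(3.7D) + √(3.17ν²L/(gD³h_f))]
√(gD⁵h_f/L) = √(9.81·0.0724⁵·18.2/493) = 8.488×10^-4
ε/(3.7D) = 5.23×10^-4; √(3.17ν²L/(gD³h_f)) = 3.69×10^-4
Q = -0.965·8.488×10^-4·ln(8.917×10^-4) = 0.005752 m³/s
Check: V = 1.40 m/s, Re = 4.16×10^4, f = 0.02714, h_f = 18.4 m ≈ 18.2 m ✓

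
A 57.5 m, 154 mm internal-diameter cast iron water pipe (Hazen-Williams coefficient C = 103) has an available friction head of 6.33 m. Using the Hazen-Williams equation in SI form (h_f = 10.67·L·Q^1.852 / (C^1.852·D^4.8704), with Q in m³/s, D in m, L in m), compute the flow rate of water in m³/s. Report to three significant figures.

Q ≈ 0.0636 m³/s

Rearranging: Q = [h_f·C^1.852·D^4.8704 / (10.67·L)]^(1/1.852)
Q = [6.33·103^1.852·0.154^4.8704 / (10.67·57.5)]^0.540 = 0.06362 m³/s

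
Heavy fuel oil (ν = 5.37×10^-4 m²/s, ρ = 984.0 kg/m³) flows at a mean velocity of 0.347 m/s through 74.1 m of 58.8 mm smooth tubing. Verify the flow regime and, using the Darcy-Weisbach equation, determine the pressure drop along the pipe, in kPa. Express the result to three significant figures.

Δp ≈ 126 kPa

Re = VD/ν = 0.347·0.05880/5.37×10^-4 = 38.0 → laminar (Re < 2300)
f = 64/Re = 1.684
h_f = f(L/D)V²/(2g) = 1.684·(74.1/0.05880)·0.347²/(2·9.81) = 13.03 m
Δp = ρg·h_f = 984.0·9.81·13.03 = 125.8 kPa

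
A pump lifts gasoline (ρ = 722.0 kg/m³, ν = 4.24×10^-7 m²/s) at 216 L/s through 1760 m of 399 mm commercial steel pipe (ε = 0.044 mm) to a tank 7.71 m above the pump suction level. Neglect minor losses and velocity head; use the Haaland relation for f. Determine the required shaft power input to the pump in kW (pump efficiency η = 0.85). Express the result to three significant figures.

P_shaft ≈ 29.6 kW

V = 4Q/(πD²) = 1.728 m/s; Re = 1.63×10^6; ε/D = 1.10×10^-4; f = 0.01305
h_f = f(L/D)V²/2g = 8.757 m
Total head H = z + h_f = 7.71 + 8.757 = 16.47 m
P_hyd = ρgQH = 722.0·9.81·0.216·16.47 = 25.19 kW
P_shaft = P_hyd/η = 25.19/0.85 = 29.64 kW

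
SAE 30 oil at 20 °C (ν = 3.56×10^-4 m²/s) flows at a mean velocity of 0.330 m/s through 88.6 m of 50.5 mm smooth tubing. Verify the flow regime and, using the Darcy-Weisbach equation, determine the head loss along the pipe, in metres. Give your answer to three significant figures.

h_f ≈ 13.3 m

Re = VD/ν = 0.330·0.05050/3.56×10^-4 = 46.8 → laminar (Re < 2300)
f = 64/Re = 1.367
h_f = f(L/D)V²/(2g) = 1.367·(88.6/0.05050)·0.330²/(2·9.81) = 13.31 m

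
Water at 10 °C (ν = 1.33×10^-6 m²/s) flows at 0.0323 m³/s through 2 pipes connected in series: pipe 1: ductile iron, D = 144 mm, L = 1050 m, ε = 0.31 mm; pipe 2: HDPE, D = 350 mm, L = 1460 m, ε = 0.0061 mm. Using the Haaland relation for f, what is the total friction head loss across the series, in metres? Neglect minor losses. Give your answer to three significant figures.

H ≈ 36.4 m

Pipe 1: V = 1.983 m/s, Re = 2.15×10^5, ε/D = 0.00215, f = 0.02463, h_1 = f(L/D)V²/2g = 36.01 m
Pipe 2: V = 0.3357 m/s, Re = 8.83×10^4, ε/D = 1.74×10^-5, f = 0.01836, h_2 = f(L/D)V²/2g = 0.4398 m
Series → Q common, losses add: H = Σh = 36.45 m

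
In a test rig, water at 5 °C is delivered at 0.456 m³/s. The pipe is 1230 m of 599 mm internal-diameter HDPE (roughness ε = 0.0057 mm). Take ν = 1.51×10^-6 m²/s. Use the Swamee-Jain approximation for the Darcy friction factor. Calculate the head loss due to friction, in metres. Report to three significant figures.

V = 4Q/(πD²) = 4·0.456/(π·0.599²) = 1.618 m/s
Re = VD/ν = 1.618·0.599/1.51×10^-6 = 6.42×10^5 → turbulent
ε/D = 0.0057/599 = 9.52×10^-6
Swamee-Jain: f = 0.01270
h_f = f(L/D)V²/(2g) = 0.01270·(1230/0.599)·1.618²/(2·9.81) = 3.481 m

h_f ≈ 3.48 m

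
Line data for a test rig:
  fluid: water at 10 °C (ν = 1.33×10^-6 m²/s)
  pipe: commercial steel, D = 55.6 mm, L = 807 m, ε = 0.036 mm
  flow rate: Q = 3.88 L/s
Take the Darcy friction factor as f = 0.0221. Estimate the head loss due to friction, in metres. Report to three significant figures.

V = 4Q/(πD²) = 4·0.00388/(π·0.0556²) = 1.598 m/s
h_f = f(L/D)V²/(2g) = 0.02210·(807/0.0556)·1.598²/(2·9.81) = 41.75 m

h_f ≈ 41.8 m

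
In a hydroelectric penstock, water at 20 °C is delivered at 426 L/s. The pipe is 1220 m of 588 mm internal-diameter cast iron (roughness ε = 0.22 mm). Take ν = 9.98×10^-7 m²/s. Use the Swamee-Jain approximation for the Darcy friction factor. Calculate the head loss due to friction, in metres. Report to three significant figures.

h_f ≈ 4.28 m

V = 4Q/(πD²) = 4·0.426/(π·0.588²) = 1.569 m/s
Re = VD/ν = 1.569·0.588/9.98×10^-7 = 9.24×10^5 → turbulent
ε/D = 0.22/588 = 3.74×10^-4
Swamee-Jain: f = 0.01643
h_f = f(L/D)V²/(2g) = 0.01643·(1220/0.588)·1.569²/(2·9.81) = 4.276 m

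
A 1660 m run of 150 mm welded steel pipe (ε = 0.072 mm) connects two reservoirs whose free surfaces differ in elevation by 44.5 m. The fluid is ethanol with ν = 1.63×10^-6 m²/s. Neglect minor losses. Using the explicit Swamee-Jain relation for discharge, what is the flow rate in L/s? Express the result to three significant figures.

Swamee-Jain (Type II): Q = -0.965·√(gD⁵h_f/L)·ln[ε/(3.7D) + √(3.17ν²L/(gD³h_f))]
√(gD⁵h_f/L) = √(9.81·0.150⁵·44.5/1660) = 0.004469
ε/(3.7D) = 1.30×10^-4; √(3.17ν²L/(gD³h_f)) = 9.74×10^-5
Q = -0.965·0.004469·ln(2.271×10^-4) = 0.03618 m³/s
Check: V = 2.05 m/s, Re = 1.88×10^5, f = 0.01893, h_f = 44.8 m ≈ 44.5 m ✓

Q ≈ 36.2 L/s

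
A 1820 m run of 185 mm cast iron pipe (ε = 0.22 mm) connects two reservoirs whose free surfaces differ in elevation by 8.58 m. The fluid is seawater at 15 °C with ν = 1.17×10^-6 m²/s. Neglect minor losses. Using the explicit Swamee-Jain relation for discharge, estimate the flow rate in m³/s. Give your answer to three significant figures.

Swamee-Jain (Type II): Q = -0.965·√(gD⁵h_f/L)·ln[ε/(3.7D) + √(3.17ν²L/(gD³h_f))]
√(gD⁵h_f/L) = √(9.81·0.185⁵·8.58/1820) = 0.003166
ε/(3.7D) = 3.21×10^-4; √(3.17ν²L/(gD³h_f)) = 1.22×10^-4
Q = -0.965·0.003166·ln(4.431×10^-4) = 0.02359 m³/s
Check: V = 0.878 m/s, Re = 1.39×10^5, f = 0.02240, h_f = 8.65 m ≈ 8.58 m ✓

Q ≈ 0.0236 m³/s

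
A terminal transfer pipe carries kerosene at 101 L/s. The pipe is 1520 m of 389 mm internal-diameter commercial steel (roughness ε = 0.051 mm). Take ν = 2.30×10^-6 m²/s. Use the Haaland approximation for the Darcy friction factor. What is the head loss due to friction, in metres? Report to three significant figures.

h_f ≈ 2.49 m

V = 4Q/(πD²) = 4·0.101/(π·0.389²) = 0.8498 m/s
Re = VD/ν = 0.8498·0.389/2.30×10^-6 = 1.44×10^5 → turbulent
ε/D = 0.051/389 = 1.31×10^-4
Haaland: f = 0.01729
h_f = f(L/D)V²/(2g) = 0.01729·(1520/0.389)·0.8498²/(2·9.81) = 2.486 m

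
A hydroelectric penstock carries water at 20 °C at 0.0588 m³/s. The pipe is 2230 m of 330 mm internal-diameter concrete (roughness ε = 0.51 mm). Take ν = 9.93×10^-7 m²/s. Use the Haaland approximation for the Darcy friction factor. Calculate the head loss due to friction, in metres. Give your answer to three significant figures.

V = 4Q/(πD²) = 4·0.0588/(π·0.330²) = 0.6875 m/s
Re = VD/ν = 0.6875·0.330/9.93×10^-7 = 2.28×10^5 → turbulent
ε/D = 0.51/330 = 0.00155
Haaland: f = 0.02276
h_f = f(L/D)V²/(2g) = 0.02276·(2230/0.330)·0.6875²/(2·9.81) = 3.705 m

h_f ≈ 3.70 m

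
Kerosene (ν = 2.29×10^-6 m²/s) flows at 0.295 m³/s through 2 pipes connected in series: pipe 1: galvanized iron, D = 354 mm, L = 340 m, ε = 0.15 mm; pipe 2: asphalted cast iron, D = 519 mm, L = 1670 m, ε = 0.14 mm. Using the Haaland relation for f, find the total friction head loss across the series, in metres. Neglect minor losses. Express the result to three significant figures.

H ≈ 12.8 m

Pipe 1: V = 2.997 m/s, Re = 4.63×10^5, ε/D = 4.24×10^-4, f = 0.01714, h_1 = f(L/D)V²/2g = 7.538 m
Pipe 2: V = 1.394 m/s, Re = 3.16×10^5, ε/D = 2.70×10^-4, f = 0.01651, h_2 = f(L/D)V²/2g = 5.264 m
Series → Q common, losses add: H = Σh = 12.80 m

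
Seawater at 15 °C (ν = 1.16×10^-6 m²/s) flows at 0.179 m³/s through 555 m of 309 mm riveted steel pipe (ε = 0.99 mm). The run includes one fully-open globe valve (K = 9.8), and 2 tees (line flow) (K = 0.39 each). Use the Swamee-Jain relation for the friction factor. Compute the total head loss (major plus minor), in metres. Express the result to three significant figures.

V = 4Q/(πD²) = 2.387 m/s; V²/2g = 0.2904 m
Re = 6.36×10^5, ε/D = 0.00320 → f = 0.02695 (Swamee-Jain)
Major: h_f = f(L/D)·V²/2g = 0.02695·1796·0.2904 = 14.06 m
Minor: ΣK = 10.6; h_m = ΣK·V²/2g = 3.072 m
Total H_L = 14.06 + 3.072 = 17.13 m

H_L ≈ 17.1 m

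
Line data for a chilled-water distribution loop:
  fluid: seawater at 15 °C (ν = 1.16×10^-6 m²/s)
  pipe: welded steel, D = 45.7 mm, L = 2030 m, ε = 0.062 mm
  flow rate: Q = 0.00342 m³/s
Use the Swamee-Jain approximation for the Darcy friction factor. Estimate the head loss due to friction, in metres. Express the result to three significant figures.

h_f ≈ 235 m

V = 4Q/(πD²) = 4·0.00342/(π·0.0457²) = 2.085 m/s
Re = VD/ν = 2.085·0.0457/1.16×10^-6 = 8.21×10^4 → turbulent
ε/D = 0.062/45.7 = 0.00136
Swamee-Jain: f = 0.02390
h_f = f(L/D)V²/(2g) = 0.02390·(2030/0.0457)·2.085²/(2·9.81) = 235.2 m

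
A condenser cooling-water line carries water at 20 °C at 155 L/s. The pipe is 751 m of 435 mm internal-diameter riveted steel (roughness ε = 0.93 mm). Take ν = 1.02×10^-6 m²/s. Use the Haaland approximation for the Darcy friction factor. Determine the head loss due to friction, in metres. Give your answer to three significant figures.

h_f ≈ 2.32 m

V = 4Q/(πD²) = 4·0.155/(π·0.435²) = 1.043 m/s
Re = VD/ν = 1.043·0.435/1.02×10^-6 = 4.45×10^5 → turbulent
ε/D = 0.93/435 = 0.00214
Haaland: f = 0.02423
h_f = f(L/D)V²/(2g) = 0.02423·(751/0.435)·1.043²/(2·9.81) = 2.320 m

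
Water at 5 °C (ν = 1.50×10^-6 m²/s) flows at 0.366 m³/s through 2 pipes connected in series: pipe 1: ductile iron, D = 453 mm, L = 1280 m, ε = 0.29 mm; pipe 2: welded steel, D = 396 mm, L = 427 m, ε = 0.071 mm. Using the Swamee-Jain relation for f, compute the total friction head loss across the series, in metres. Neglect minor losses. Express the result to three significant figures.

H ≈ 20.8 m

Pipe 1: V = 2.271 m/s, Re = 6.86×10^5, ε/D = 6.40×10^-4, f = 0.01838, h_1 = f(L/D)V²/2g = 13.65 m
Pipe 2: V = 2.972 m/s, Re = 7.85×10^5, ε/D = 1.79×10^-4, f = 0.01477, h_2 = f(L/D)V²/2g = 7.168 m
Series → Q common, losses add: H = Σh = 20.82 m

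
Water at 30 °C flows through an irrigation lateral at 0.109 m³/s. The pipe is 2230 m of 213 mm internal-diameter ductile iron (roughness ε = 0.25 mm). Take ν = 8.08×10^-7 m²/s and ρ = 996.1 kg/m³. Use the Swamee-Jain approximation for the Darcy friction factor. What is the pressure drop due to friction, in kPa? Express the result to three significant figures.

Δp ≈ 1020 kPa

V = 4Q/(πD²) = 4·0.109/(π·0.213²) = 3.059 m/s
Re = VD/ν = 3.059·0.213/8.08×10^-7 = 8.06×10^5 → turbulent
ε/D = 0.25/213 = 0.00117
Swamee-Jain: f = 0.02086
h_f = f(L/D)V²/(2g) = 0.02086·(2230/0.213)·3.059²/(2·9.81) = 104.1 m
Δp = ρg·h_f = 996.1·9.81·104.1 = 1018 kPa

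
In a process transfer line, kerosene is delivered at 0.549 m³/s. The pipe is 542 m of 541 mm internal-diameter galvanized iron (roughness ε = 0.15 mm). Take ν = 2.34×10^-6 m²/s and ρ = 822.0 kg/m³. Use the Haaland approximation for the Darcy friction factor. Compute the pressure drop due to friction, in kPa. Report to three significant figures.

Δp ≈ 37.3 kPa

V = 4Q/(πD²) = 4·0.549/(π·0.541²) = 2.388 m/s
Re = VD/ν = 2.388·0.541/2.34×10^-6 = 5.52×10^5 → turbulent
ε/D = 0.15/541 = 2.77×10^-4
Haaland: f = 0.01587
h_f = f(L/D)V²/(2g) = 0.01587·(542/0.541)·2.388²/(2·9.81) = 4.621 m
Δp = ρg·h_f = 822.0·9.81·4.621 = 37.26 kPa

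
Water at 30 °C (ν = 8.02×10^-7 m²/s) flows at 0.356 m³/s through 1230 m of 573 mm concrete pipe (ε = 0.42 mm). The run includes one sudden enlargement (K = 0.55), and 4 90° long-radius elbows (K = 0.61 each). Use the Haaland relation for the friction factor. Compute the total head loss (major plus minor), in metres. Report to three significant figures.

V = 4Q/(πD²) = 1.381 m/s; V²/2g = 0.09714 m
Re = 9.86×10^5, ε/D = 7.33×10^-4 → f = 0.01861 (Haaland)
Major: h_f = f(L/D)·V²/2g = 0.01861·2147·0.09714 = 3.880 m
Minor: ΣK = 2.99; h_m = ΣK·V²/2g = 0.2905 m
Total H_L = 3.880 + 0.2905 = 4.170 m

H_L ≈ 4.17 m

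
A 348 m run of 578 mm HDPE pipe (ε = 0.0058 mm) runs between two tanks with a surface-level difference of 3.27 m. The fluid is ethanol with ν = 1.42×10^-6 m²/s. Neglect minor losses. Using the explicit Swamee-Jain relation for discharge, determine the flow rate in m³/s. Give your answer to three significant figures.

Swamee-Jain (Type II): Q = -0.965·√(gD⁵h_f/L)·ln[ε/(3.7D) + √(3.17ν²L/(gD³h_f))]
√(gD⁵h_f/L) = √(9.81·0.578⁵·3.27/348) = 0.07711
ε/(3.7D) = 2.71×10^-6; √(3.17ν²L/(gD³h_f)) = 1.89×10^-5
Q = -0.965·0.07711·ln(2.166×10^-5) = 0.7992 m³/s
Check: V = 3.05 m/s, Re = 1.24×10^6, f = 0.01148, h_f = 3.27 m ≈ 3.27 m ✓

Q ≈ 0.799 m³/s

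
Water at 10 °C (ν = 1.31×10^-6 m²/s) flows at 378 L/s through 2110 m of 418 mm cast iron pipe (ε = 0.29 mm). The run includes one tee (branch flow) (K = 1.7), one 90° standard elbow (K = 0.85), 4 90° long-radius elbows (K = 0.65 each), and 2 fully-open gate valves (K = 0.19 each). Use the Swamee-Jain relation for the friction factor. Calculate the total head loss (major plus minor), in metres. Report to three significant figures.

H_L ≈ 38.3 m

V = 4Q/(πD²) = 2.755 m/s; V²/2g = 0.3867 m
Re = 8.79×10^5, ε/D = 6.94×10^-4 → f = 0.01855 (Swamee-Jain)
Major: h_f = f(L/D)·V²/2g = 0.01855·5048·0.3867 = 36.21 m
Minor: ΣK = 5.53; h_m = ΣK·V²/2g = 2.139 m
Total H_L = 36.21 + 2.139 = 38.35 m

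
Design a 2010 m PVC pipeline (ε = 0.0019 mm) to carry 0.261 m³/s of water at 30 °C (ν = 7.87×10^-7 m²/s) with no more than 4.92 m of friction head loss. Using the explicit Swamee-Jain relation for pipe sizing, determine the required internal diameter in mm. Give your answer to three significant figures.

Swamee-Jain (Type III): D = 0.66·[ε^1.25·(LQ²/(gh_f))^4.75 + ν·Q^9.4·(L/(gh_f))^5.2]^0.04
LQ²/(gh_f) = 2.837; L/(gh_f) = 41.64
Term 1 = ε^1.25·(…)^4.75 = 9.99×10^-6; Term 2 = ν·Q^9.4·(…)^5.2 = 6.83×10^-4
D = 0.66·(9.99×10^-6 + 6.83×10^-4)^0.04 = 0.4934 m = 493 mm
Check: V = 1.37 m/s, Re = 8.56×10^5, f = 0.01201, h_f = 4.65 m ≈ 4.92 m ✓

D ≈ 493 mm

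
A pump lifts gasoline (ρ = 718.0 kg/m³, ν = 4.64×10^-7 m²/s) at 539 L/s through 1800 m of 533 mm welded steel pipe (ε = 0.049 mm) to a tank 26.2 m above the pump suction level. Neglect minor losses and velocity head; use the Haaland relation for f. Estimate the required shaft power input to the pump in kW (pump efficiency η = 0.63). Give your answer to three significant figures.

P_shaft ≈ 233 kW

V = 4Q/(πD²) = 2.416 m/s; Re = 2.77×10^6; ε/D = 9.19×10^-5; f = 0.01239
h_f = f(L/D)V²/2g = 12.45 m
Total head H = z + h_f = 26.2 + 12.45 = 38.65 m
P_hyd = ρgQH = 718.0·9.81·0.539·38.65 = 146.7 kW
P_shaft = P_hyd/η = 146.7/0.63 = 232.9 kW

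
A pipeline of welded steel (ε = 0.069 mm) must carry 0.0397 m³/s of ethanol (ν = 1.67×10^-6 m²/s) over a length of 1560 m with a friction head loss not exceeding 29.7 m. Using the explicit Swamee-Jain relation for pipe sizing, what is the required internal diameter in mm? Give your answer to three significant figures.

D ≈ 169 mm

Swamee-Jain (Type III): D = 0.66·[ε^1.25·(LQ²/(gh_f))^4.75 + ν·Q^9.4·(L/(gh_f))^5.2]^0.04
LQ²/(gh_f) = 0.008439; L/(gh_f) = 5.354
Term 1 = ε^1.25·(…)^4.75 = 8.88×10^-16; Term 2 = ν·Q^9.4·(…)^5.2 = 6.93×10^-16
D = 0.66·(8.88×10^-16 + 6.93×10^-16)^0.04 = 0.1688 m = 169 mm
Check: V = 1.77 m/s, Re = 1.79×10^5, f = 0.01864, h_f = 27.6 m ≈ 29.7 m ✓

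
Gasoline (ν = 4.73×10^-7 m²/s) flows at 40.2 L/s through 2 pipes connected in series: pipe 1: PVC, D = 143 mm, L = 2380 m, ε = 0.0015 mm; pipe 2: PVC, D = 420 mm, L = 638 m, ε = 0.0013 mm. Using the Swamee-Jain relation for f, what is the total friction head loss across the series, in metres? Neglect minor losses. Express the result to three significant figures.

H ≈ 65.9 m

Pipe 1: V = 2.503 m/s, Re = 7.57×10^5, ε/D = 1.05×10^-5, f = 0.01239, h_1 = f(L/D)V²/2g = 65.84 m
Pipe 2: V = 0.2902 m/s, Re = 2.58×10^5, ε/D = 3.10×10^-6, f = 0.01483, h_2 = f(L/D)V²/2g = 0.09664 m
Series → Q common, losses add: H = Σh = 65.94 m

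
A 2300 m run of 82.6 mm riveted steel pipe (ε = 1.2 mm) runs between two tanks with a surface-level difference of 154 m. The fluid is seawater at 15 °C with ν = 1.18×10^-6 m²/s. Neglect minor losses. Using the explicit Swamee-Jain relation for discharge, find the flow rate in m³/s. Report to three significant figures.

Swamee-Jain (Type II): Q = -0.965·√(gD⁵h_f/L)·ln[ε/(3.7D) + √(3.17ν²L/(gD³h_f))]
√(gD⁵h_f/L) = √(9.81·0.0826⁵·154/2300) = 0.001589
ε/(3.7D) = 0.00393; √(3.17ν²L/(gD³h_f)) = 1.09×10^-4
Q = -0.965·0.001589·ln(0.004036) = 0.008454 m³/s
Check: V = 1.58 m/s, Re = 1.10×10^5, f = 0.04384, h_f = 155 m ≈ 154 m ✓

Q ≈ 0.00845 m³/s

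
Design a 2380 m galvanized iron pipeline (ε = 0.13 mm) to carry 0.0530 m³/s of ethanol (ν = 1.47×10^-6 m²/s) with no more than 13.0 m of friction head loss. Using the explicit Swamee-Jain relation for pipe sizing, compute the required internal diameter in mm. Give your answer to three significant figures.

Swamee-Jain (Type III): D = 0.66·[ε^1.25·(LQ²/(gh_f))^4.75 + ν·Q^9.4·(L/(gh_f))^5.2]^0.04
LQ²/(gh_f) = 0.05242; L/(gh_f) = 18.66
Term 1 = ε^1.25·(…)^4.75 = 1.15×10^-11; Term 2 = ν·Q^9.4·(…)^5.2 = 6.09×10^-12
D = 0.66·(1.15×10^-11 + 6.09×10^-12)^0.04 = 0.2451 m = 245 mm
Check: V = 1.12 m/s, Re = 1.87×10^5, f = 0.01920, h_f = 12.0 m ≈ 13.0 m ✓

D ≈ 245 mm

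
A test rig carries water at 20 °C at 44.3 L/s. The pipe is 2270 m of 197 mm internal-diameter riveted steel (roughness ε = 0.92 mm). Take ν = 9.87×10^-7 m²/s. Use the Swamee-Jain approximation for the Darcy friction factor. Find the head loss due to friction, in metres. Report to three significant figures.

V = 4Q/(πD²) = 4·0.0443/(π·0.197²) = 1.453 m/s
Re = VD/ν = 1.453·0.197/9.87×10^-7 = 2.90×10^5 → turbulent
ε/D = 0.92/197 = 0.00467
Swamee-Jain: f = 0.03023
h_f = f(L/D)V²/(2g) = 0.03023·(2270/0.197)·1.453²/(2·9.81) = 37.51 m

h_f ≈ 37.5 m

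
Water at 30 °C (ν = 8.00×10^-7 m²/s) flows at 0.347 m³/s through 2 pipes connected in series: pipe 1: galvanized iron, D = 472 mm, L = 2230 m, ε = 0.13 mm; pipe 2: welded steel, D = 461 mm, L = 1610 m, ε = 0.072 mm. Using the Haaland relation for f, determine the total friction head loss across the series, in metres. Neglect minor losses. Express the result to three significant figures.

H ≈ 25.2 m

Pipe 1: V = 1.983 m/s, Re = 1.17×10^6, ε/D = 2.75×10^-4, f = 0.01528, h_1 = f(L/D)V²/2g = 14.47 m
Pipe 2: V = 2.079 m/s, Re = 1.20×10^6, ε/D = 1.56×10^-4, f = 0.01394, h_2 = f(L/D)V²/2g = 10.72 m
Series → Q common, losses add: H = Σh = 25.20 m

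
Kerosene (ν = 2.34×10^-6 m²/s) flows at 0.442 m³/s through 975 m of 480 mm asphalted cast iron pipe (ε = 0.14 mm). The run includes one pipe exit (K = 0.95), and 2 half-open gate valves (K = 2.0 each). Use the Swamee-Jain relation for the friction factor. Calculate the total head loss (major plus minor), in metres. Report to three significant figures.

V = 4Q/(πD²) = 2.443 m/s; V²/2g = 0.3041 m
Re = 5.01×10^5, ε/D = 2.92×10^-4 → f = 0.01630 (Swamee-Jain)
Major: h_f = f(L/D)·V²/2g = 0.01630·2031·0.3041 = 10.07 m
Minor: ΣK = 4.95; h_m = ΣK·V²/2g = 1.505 m
Total H_L = 10.07 + 1.505 = 11.58 m

H_L ≈ 11.6 m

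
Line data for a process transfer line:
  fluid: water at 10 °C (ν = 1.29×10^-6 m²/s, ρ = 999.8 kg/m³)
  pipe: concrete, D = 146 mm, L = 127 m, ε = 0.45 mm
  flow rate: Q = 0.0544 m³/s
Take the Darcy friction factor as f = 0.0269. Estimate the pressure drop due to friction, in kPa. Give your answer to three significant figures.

V = 4Q/(πD²) = 4·0.0544/(π·0.146²) = 3.249 m/s
h_f = f(L/D)V²/(2g) = 0.02690·(127/0.146)·3.249²/(2·9.81) = 12.59 m
Δp = ρg·h_f = 999.8·9.81·12.59 = 123.5 kPa

Δp ≈ 124 kPa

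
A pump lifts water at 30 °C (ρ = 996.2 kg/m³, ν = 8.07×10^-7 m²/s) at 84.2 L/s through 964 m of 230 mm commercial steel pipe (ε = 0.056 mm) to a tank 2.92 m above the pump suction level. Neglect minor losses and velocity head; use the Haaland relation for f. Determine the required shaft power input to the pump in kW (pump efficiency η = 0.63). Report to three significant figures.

V = 4Q/(πD²) = 2.027 m/s; Re = 5.78×10^5; ε/D = 2.43×10^-4; f = 0.01552
h_f = f(L/D)V²/2g = 13.62 m
Total head H = z + h_f = 2.92 + 13.62 = 16.54 m
P_hyd = ρgQH = 996.2·9.81·0.0842·16.54 = 13.61 kW
P_shaft = P_hyd/η = 13.61/0.63 = 21.60 kW

P_shaft ≈ 21.6 kW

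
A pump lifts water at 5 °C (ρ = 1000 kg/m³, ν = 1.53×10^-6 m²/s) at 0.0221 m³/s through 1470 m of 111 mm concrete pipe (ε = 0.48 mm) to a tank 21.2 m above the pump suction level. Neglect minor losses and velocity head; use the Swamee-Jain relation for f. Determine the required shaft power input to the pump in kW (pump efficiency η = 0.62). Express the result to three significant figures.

V = 4Q/(πD²) = 2.284 m/s; Re = 1.66×10^5; ε/D = 0.00432; f = 0.02990
h_f = f(L/D)V²/2g = 105.3 m
Total head H = z + h_f = 21.2 + 105.3 = 126.5 m
P_hyd = ρgQH = 1000·9.81·0.0221·126.5 = 27.42 kW
P_shaft = P_hyd/η = 27.42/0.62 = 44.23 kW

P_shaft ≈ 44.2 kW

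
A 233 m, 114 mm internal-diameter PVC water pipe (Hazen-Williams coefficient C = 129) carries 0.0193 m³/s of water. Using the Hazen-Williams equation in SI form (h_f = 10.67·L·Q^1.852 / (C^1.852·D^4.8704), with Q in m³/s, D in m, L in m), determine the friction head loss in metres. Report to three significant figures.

h_f ≈ 8.03 m

h_f = 10.67·233·0.0193^1.852 / (129^1.852·0.114^4.8704) = 8.032 m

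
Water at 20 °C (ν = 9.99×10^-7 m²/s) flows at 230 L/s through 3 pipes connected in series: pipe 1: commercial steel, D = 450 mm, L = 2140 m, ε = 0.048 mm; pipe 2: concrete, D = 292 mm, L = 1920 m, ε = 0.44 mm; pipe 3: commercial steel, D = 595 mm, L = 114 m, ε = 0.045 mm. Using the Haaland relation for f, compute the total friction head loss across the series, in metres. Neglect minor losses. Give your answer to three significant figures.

H ≈ 94.1 m

Pipe 1: V = 1.446 m/s, Re = 6.51×10^5, ε/D = 1.07×10^-4, f = 0.01394, h_1 = f(L/D)V²/2g = 7.067 m
Pipe 2: V = 3.435 m/s, Re = 1.00×10^6, ε/D = 0.00151, f = 0.02199, h_2 = f(L/D)V²/2g = 86.95 m
Pipe 3: V = 0.8272 m/s, Re = 4.93×10^5, ε/D = 7.56×10^-5, f = 0.01401, h_3 = f(L/D)V²/2g = 0.09360 m
Series → Q common, losses add: H = Σh = 94.11 m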